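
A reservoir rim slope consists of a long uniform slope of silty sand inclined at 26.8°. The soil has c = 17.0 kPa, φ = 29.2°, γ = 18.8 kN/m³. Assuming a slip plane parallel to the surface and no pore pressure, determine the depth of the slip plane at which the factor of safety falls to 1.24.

z = 16.82 m

Setting FS = 1.24 in FS = [c + γz cos²β tanφ] / [γz sinβ cosβ] and solving for z:
z = c / [γ cosβ (FS·sinβ − cosβ·tanφ)]
  = 17.0 / [18.8·cos26.8°·(1.24·sin26.8° − cos26.8°·tan29.2°)]
  = 17.0 / [18.8·0.8926·(1.24·0.4509 − 0.8926·0.5589)]
  = 17.0 / 1.0108 = 16.818 m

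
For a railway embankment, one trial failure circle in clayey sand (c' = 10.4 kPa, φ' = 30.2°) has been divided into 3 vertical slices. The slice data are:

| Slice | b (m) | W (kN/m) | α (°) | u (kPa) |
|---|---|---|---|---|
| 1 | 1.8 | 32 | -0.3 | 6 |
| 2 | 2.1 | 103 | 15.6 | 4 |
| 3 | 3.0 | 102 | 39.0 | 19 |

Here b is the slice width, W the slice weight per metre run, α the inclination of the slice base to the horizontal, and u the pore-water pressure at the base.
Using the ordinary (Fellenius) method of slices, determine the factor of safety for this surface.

Ordinary method of slices: FS = Σ[c'·Δl_i + (W_i cosα_i − u_i·Δl_i)·tanφ'] / Σ W_i sinα_i, with Δl_i = b_i / cosα_i.
Slice 1: Δl = 1.8/cos(-0.3°) = 1.800 m; N'_1 = 32·cos(-0.3°) − 6·1.800 = 21.2; c'Δl = 18.72; W sinα = -0.2
Slice 2: Δl = 2.1/cos15.6° = 2.180 m; N'_2 = 103·cos15.6° − 4·2.180 = 90.5; c'Δl = 22.68; W sinα = 27.7
Slice 3: Δl = 3.0/cos39.0° = 3.860 m; N'_3 = 102·cos39.0° − 19·3.860 = 5.9; c'Δl = 40.15; W sinα = 64.2
Σc'Δl = 81.5 kN/m; ΣN' = 117.6 kN/m; ΣW sinα = 91.7 kN/m
Resisting = 81.5 + 117.6·tan30.2° = 81.5 + 68.4 = 150.0 kN/m
FS = 150.0 / 91.7 = 1.635

FS = 1.64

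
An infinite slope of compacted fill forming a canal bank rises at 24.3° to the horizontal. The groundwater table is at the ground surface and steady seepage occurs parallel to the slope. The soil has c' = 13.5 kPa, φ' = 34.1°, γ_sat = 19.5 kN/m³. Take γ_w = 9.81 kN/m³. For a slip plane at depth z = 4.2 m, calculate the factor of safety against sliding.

With seepage parallel to the slope and the water table at the surface, the effective normal stress on the slip plane uses the buoyant unit weight γ' = γ_sat − γ_w while the driving shear stress uses γ_sat:
FS = [c' + γ' z cos²β tanφ'] / [γ_sat z sinβ cosβ]
γ' = 19.5 − 9.81 = 9.69 kN/m³
Numerator = 13.5 + 9.69·4.2·cos²24.3°·tan34.1° = 13.5 + 9.69·4.2·0.8307·0.6771 = 36.388 kPa
Denominator = 19.5·4.2·sin24.3°·cos24.3° = 19.5·4.2·0.4115·0.9114 = 30.717 kPa
FS = 36.388 / 30.717 = 1.185

FS = 1.18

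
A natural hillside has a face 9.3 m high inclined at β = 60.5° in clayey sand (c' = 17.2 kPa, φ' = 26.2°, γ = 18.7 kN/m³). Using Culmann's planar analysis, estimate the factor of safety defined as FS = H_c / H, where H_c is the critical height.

H_c = (4c'/γ) · sinβ cosφ' / [1 − cos(β − φ')]
    = (4·17.2/18.7) · sin60.5°·cos26.2° / [1 − cos34.3°]
    = 3.679 · 0.7809 / 0.1739 = 16.52 m
FS = H_c / H = 16.52 / 9.3 = 1.777

FS = 1.78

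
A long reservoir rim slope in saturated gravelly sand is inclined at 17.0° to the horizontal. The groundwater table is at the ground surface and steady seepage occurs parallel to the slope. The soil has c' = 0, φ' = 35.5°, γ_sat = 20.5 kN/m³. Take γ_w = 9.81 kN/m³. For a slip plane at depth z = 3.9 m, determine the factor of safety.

FS = 1.22

With seepage parallel to the slope and the water table at the surface, the effective normal stress on the slip plane uses the buoyant unit weight γ' = γ_sat − γ_w while the driving shear stress uses γ_sat:
FS = [c' + γ' z cos²β tanφ'] / [γ_sat z sinβ cosβ]
(For c' = 0 this reduces to FS = (γ'/γ_sat)·tanφ'/tanβ.)
γ' = 20.5 − 9.81 = 10.69 kN/m³
Numerator = 0.0 + 10.69·3.9·cos²17.0°·tan35.5° = 0.0 + 10.69·3.9·0.9145·0.7133 = 27.196 kPa
Denominator = 20.5·3.9·sin17.0°·cos17.0° = 20.5·3.9·0.2924·0.9563 = 22.354 kPa
FS = 27.196 / 22.354 = 1.217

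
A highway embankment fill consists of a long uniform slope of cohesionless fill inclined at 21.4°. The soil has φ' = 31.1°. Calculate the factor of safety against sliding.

For a dry cohesionless infinite slope the factor of safety is FS = tanφ' / tanβ.
FS = tan31.1° / tan21.4° = 0.6032 / 0.3919 = 1.539

FS = 1.54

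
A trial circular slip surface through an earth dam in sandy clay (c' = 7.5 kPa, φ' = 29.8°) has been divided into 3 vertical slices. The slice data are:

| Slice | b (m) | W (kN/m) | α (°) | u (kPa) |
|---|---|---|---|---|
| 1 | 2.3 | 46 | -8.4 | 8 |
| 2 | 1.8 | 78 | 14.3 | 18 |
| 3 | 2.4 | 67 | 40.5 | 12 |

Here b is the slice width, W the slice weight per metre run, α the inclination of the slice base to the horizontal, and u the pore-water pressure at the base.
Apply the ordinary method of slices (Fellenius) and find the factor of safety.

Ordinary method of slices: FS = Σ[c'·Δl_i + (W_i cosα_i − u_i·Δl_i)·tanφ'] / Σ W_i sinα_i, with Δl_i = b_i / cosα_i.
Slice 1: Δl = 2.3/cos(-8.4°) = 2.325 m; N'_1 = 46·cos(-8.4°) − 8·2.325 = 26.9; c'Δl = 17.44; W sinα = -6.7
Slice 2: Δl = 1.8/cos14.3° = 1.858 m; N'_2 = 78·cos14.3° − 18·1.858 = 42.1; c'Δl = 13.93; W sinα = 19.3
Slice 3: Δl = 2.4/cos40.5° = 3.156 m; N'_3 = 67·cos40.5° − 12·3.156 = 13.1; c'Δl = 23.67; W sinα = 43.5
Σc'Δl = 55.0 kN/m; ΣN' = 82.1 kN/m; ΣW sinα = 56.1 kN/m
Resisting = 55.0 + 82.1·tan29.8° = 55.0 + 47.0 = 102.1 kN/m
FS = 102.1 / 56.1 = 1.821

FS = 1.82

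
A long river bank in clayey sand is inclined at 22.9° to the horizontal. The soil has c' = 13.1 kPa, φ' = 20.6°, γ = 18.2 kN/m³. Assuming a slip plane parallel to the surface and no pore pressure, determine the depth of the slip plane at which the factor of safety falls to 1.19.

Setting FS = 1.19 in FS = [c' + γz cos²β tanφ'] / [γz sinβ cosβ] and solving for z:
z = c' / [γ cosβ (FS·sinβ − cosβ·tanφ')]
  = 13.1 / [18.2·cos22.9°·(1.19·sin22.9° − cos22.9°·tan20.6°)]
  = 13.1 / [18.2·0.9212·(1.19·0.3891 − 0.9212·0.3759)]
  = 13.1 / 1.9583 = 6.689 m

z = 6.69 m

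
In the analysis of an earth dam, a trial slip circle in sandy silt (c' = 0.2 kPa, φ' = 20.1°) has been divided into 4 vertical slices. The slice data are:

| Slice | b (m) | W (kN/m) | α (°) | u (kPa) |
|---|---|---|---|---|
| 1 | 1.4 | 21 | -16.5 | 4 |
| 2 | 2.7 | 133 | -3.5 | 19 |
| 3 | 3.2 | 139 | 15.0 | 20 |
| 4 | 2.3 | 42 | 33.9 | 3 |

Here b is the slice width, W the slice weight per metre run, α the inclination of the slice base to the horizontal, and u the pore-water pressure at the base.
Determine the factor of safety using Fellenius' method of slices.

FS = 1.58

Ordinary method of slices: FS = Σ[c'·Δl_i + (W_i cosα_i − u_i·Δl_i)·tanφ'] / Σ W_i sinα_i, with Δl_i = b_i / cosα_i.
Slice 1: Δl = 1.4/cos(-16.5°) = 1.460 m; N'_1 = 21·cos(-16.5°) − 4·1.460 = 14.3; c'Δl = 0.29; W sinα = -6.0
Slice 2: Δl = 2.7/cos(-3.5°) = 2.705 m; N'_2 = 133·cos(-3.5°) − 19·2.705 = 81.4; c'Δl = 0.54; W sinα = -8.1
Slice 3: Δl = 3.2/cos15.0° = 3.313 m; N'_3 = 139·cos15.0° − 20·3.313 = 68.0; c'Δl = 0.66; W sinα = 36.0
Slice 4: Δl = 2.3/cos33.9° = 2.771 m; N'_4 = 42·cos33.9° − 3·2.771 = 26.5; c'Δl = 0.55; W sinα = 23.4
Σc'Δl = 2.0 kN/m; ΣN' = 190.2 kN/m; ΣW sinα = 45.3 kN/m
Resisting = 2.0 + 190.2·tan20.1° = 2.0 + 69.6 = 71.7 kN/m
FS = 71.7 / 45.3 = 1.581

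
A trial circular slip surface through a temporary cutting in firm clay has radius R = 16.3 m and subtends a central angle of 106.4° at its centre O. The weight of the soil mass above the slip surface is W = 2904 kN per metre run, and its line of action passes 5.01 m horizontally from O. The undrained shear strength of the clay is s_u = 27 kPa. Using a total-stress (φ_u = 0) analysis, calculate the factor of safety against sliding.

Taking moments about the centre O, the resisting moment is provided by the undrained shear strength acting along the arc:
Arc length L_a = R·θ = 16.3·(106.4°·π/180) = 16.3·1.8570 = 30.27 m
M_R = s_u·L_a·R = 27·30.27·16.3 = 13321.6 kN·m/m
M_D = W·d = 2904·5.01 = 14549.0 kN·m/m
FS = M_R / M_D = 13321.6 / 14549.0 = 0.916

FS = 0.92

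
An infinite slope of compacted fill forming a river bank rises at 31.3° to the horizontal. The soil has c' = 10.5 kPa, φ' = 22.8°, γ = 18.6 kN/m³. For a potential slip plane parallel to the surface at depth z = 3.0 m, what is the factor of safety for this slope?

For an infinite slope with a slip plane parallel to the surface (no pore pressure): FS = [c' + γz cos²β tanφ'] / [γz sinβ cosβ].
γz = 18.6·3.0 = 55.80 kN/m²
Numerator = 10.5 + 55.80·cos²31.3°·tan22.8° = 10.5 + 55.80·0.7301·0.4204 = 27.625 kPa
Denominator = 55.80·sin31.3°·cos31.3° = 55.80·0.5195·0.8545 = 24.770 kPa
FS = 27.625 / 24.770 = 1.115

FS = 1.12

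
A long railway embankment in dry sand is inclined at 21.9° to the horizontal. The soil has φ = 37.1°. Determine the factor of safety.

FS = 1.88

For a dry cohesionless infinite slope the factor of safety is FS = tanφ / tanβ.
FS = tan37.1° / tan21.9° = 0.7563 / 0.4020 = 1.881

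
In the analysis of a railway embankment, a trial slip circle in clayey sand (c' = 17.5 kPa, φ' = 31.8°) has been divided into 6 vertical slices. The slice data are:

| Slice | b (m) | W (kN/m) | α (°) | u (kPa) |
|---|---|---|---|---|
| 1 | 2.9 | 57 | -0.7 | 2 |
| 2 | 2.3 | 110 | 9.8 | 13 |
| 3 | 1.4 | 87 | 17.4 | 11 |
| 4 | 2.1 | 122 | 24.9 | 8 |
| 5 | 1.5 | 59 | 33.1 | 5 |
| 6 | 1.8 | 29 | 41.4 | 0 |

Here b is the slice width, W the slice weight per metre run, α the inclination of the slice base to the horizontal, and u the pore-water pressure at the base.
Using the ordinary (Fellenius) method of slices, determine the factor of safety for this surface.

Ordinary method of slices: FS = Σ[c'·Δl_i + (W_i cosα_i − u_i·Δl_i)·tanφ'] / Σ W_i sinα_i, with Δl_i = b_i / cosα_i.
Slice 1: Δl = 2.9/cos(-0.7°) = 2.900 m; N'_1 = 57·cos(-0.7°) − 2·2.900 = 51.2; c'Δl = 50.75; W sinα = -0.7
Slice 2: Δl = 2.3/cos9.8° = 2.334 m; N'_2 = 110·cos9.8° − 13·2.334 = 78.1; c'Δl = 40.85; W sinα = 18.7
Slice 3: Δl = 1.4/cos17.4° = 1.467 m; N'_3 = 87·cos17.4° − 11·1.467 = 66.9; c'Δl = 25.67; W sinα = 26.0
Slice 4: Δl = 2.1/cos24.9° = 2.315 m; N'_4 = 122·cos24.9° − 8·2.315 = 92.1; c'Δl = 40.52; W sinα = 51.4
Slice 5: Δl = 1.5/cos33.1° = 1.791 m; N'_5 = 59·cos33.1° − 5·1.791 = 40.5; c'Δl = 31.34; W sinα = 32.2
Slice 6: Δl = 1.8/cos41.4° = 2.400 m; N'_6 = 29·cos41.4° − 0·2.400 = 21.8; c'Δl = 41.99; W sinα = 19.2
Σc'Δl = 231.1 kN/m; ΣN' = 350.5 kN/m; ΣW sinα = 146.8 kN/m
Resisting = 231.1 + 350.5·tan31.8° = 231.1 + 217.3 = 448.4 kN/m
FS = 448.4 / 146.8 = 3.055

FS = 3.05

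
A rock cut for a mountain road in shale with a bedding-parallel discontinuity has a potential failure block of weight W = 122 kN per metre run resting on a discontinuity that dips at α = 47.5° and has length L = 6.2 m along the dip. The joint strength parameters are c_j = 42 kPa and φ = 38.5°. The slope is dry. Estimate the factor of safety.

Resolving the block weight along and normal to the plane and applying the Mohr–Coulomb strength on the joint:
N' = W cosα = 122·cos47.5° = 82.4 kN/m
Driving force T = W sinα = 122·sin47.5° = 89.9 kN/m
Resisting force R = c_j·L + N'·tanφ = 42·6.2 + 82.4·tan38.5° = 260.4 + 65.6 = 326.0 kN/m
FS = R / T = 326.0 / 89.9 = 3.624

FS = 3.62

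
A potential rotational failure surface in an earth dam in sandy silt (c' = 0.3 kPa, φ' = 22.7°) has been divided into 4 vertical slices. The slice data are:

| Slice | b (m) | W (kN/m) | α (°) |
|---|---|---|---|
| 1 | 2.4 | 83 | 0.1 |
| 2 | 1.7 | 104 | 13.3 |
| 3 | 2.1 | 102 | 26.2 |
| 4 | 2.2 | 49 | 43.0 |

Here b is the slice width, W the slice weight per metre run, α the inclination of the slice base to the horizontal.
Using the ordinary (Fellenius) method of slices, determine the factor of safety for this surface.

FS = 1.30

Ordinary method of slices: FS = Σ[c'·Δl_i + (W_i cosα_i)·tanφ'] / Σ W_i sinα_i, with Δl_i = b_i / cosα_i.
Slice 1: Δl = 2.4/cos0.1° = 2.400 m; N'_1 = 83·cos0.1° = 83.0; c'Δl = 0.72; W sinα = 0.1
Slice 2: Δl = 1.7/cos13.3° = 1.747 m; N'_2 = 104·cos13.3° = 101.2; c'Δl = 0.52; W sinα = 23.9
Slice 3: Δl = 2.1/cos26.2° = 2.340 m; N'_3 = 102·cos26.2° = 91.5; c'Δl = 0.70; W sinα = 45.0
Slice 4: Δl = 2.2/cos43.0° = 3.008 m; N'_4 = 49·cos43.0° = 35.8; c'Δl = 0.90; W sinα = 33.4
Σc'Δl = 2.8 kN/m; ΣN' = 311.6 kN/m; ΣW sinα = 102.5 kN/m
Resisting = 2.8 + 311.6·tan22.7° = 2.8 + 130.3 = 133.2 kN/m
FS = 133.2 / 102.5 = 1.299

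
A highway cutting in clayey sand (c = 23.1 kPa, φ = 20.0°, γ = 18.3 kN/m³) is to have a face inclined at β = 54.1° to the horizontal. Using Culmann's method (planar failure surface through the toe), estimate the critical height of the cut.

H_c = 22.35 m

Culmann's analysis gives the critical failure plane at α_cr = (β + φ)/2 = (54.1 + 20.0)/2 = 37.0°, and the critical height
H_c = (4c/γ) · sinβ cosφ / [1 − cos(β − φ)]
    = (4·23.1/18.3) · sin54.1°·cos20.0° / [1 − cos(34.1°)]
    = 5.049 · 0.8100·0.9397 / [1 − 0.8281]
    = 5.049 · 0.7612 / 0.1719
    = 22.35 m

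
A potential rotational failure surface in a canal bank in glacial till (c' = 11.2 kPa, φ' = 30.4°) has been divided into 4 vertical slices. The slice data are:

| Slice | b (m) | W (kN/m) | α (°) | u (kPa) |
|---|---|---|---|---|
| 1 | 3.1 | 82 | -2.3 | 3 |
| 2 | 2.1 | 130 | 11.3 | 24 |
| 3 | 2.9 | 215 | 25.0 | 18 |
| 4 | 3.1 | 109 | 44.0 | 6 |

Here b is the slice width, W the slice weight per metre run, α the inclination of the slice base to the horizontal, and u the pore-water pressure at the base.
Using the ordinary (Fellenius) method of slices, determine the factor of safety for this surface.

FS = 1.81

Ordinary method of slices: FS = Σ[c'·Δl_i + (W_i cosα_i − u_i·Δl_i)·tanφ'] / Σ W_i sinα_i, with Δl_i = b_i / cosα_i.
Slice 1: Δl = 3.1/cos(-2.3°) = 3.102 m; N'_1 = 82·cos(-2.3°) − 3·3.102 = 72.6; c'Δl = 34.75; W sinα = -3.3
Slice 2: Δl = 2.1/cos11.3° = 2.142 m; N'_2 = 130·cos11.3° − 24·2.142 = 76.1; c'Δl = 23.98; W sinα = 25.5
Slice 3: Δl = 2.9/cos25.0° = 3.200 m; N'_3 = 215·cos25.0° − 18·3.200 = 137.3; c'Δl = 35.84; W sinα = 90.9
Slice 4: Δl = 3.1/cos44.0° = 4.310 m; N'_4 = 109·cos44.0° − 6·4.310 = 52.6; c'Δl = 48.27; W sinα = 75.7
Σc'Δl = 142.8 kN/m; ΣN' = 338.5 kN/m; ΣW sinα = 188.8 kN/m
Resisting = 142.8 + 338.5·tan30.4° = 142.8 + 198.6 = 341.4 kN/m
FS = 341.4 / 188.8 = 1.809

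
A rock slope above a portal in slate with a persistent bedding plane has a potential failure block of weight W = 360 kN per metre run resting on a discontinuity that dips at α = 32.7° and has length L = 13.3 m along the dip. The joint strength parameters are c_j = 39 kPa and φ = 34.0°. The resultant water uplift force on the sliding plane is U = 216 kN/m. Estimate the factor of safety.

Resolving the block weight along and normal to the plane and applying the Mohr–Coulomb strength on the joint:
N' = W cosα − U = 360·cos32.7° − 216 = 86.9 kN/m
Driving force T = W sinα = 360·sin32.7° = 194.5 kN/m
Resisting force R = c_j·L + N'·tanφ = 39·13.3 + 86.9·tan34.0° = 518.7 + 58.6 = 577.3 kN/m
FS = R / T = 577.3 / 194.5 = 2.969

FS = 2.97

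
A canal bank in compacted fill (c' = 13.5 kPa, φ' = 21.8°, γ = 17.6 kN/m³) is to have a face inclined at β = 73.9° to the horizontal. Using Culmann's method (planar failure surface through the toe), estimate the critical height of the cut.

Culmann's analysis gives the critical failure plane at α_cr = (β + φ')/2 = (73.9 + 21.8)/2 = 47.9°, and the critical height
H_c = (4c'/γ) · sinβ cosφ' / [1 − cos(β − φ')]
    = (4·13.5/17.6) · sin73.9°·cos21.8° / [1 − cos(52.1°)]
    = 3.068 · 0.9608·0.9285 / [1 − 0.6143]
    = 3.068 · 0.8921 / 0.3857
    = 7.10 m

H_c = 7.10 m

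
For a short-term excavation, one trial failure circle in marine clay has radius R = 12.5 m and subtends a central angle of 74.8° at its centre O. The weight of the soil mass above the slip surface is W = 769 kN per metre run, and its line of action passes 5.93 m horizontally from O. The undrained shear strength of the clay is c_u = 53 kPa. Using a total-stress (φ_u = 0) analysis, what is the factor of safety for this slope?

FS = 2.37

Taking moments about the centre O, the resisting moment is provided by the undrained shear strength acting along the arc:
Arc length L_a = R·θ = 12.5·(74.8°·π/180) = 12.5·1.3055 = 16.32 m
M_R = c_u·L_a·R = 53·16.32·12.5 = 10811.2 kN·m/m
M_D = W·d = 769·5.93 = 4560.2 kN·m/m
FS = M_R / M_D = 10811.2 / 4560.2 = 2.371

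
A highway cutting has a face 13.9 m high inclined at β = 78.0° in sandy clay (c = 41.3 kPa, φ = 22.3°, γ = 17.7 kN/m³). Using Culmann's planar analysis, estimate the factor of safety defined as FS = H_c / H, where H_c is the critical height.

H_c = (4c/γ) · sinβ cosφ / [1 − cos(β − φ)]
    = (4·41.3/17.7) · sin78.0°·cos22.3° / [1 − cos55.7°]
    = 9.333 · 0.9050 / 0.4365 = 19.35 m
FS = H_c / H = 19.35 / 13.9 = 1.392

FS = 1.39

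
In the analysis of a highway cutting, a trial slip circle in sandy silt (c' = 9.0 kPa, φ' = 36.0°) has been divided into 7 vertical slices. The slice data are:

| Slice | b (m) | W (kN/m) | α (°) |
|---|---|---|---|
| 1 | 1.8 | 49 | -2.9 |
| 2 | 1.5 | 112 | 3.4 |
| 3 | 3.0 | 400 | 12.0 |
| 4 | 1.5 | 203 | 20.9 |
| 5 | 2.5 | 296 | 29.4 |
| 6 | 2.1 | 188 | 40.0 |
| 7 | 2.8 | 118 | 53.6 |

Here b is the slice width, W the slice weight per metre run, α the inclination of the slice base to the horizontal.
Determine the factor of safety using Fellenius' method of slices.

Ordinary method of slices: FS = Σ[c'·Δl_i + (W_i cosα_i)·tanφ'] / Σ W_i sinα_i, with Δl_i = b_i / cosα_i.
Slice 1: Δl = 1.8/cos(-2.9°) = 1.802 m; N'_1 = 49·cos(-2.9°) = 48.9; c'Δl = 16.22; W sinα = -2.5
Slice 2: Δl = 1.5/cos3.4° = 1.503 m; N'_2 = 112·cos3.4° = 111.8; c'Δl = 13.52; W sinα = 6.6
Slice 3: Δl = 3.0/cos12.0° = 3.067 m; N'_3 = 400·cos12.0° = 391.3; c'Δl = 27.60; W sinα = 83.2
Slice 4: Δl = 1.5/cos20.9° = 1.606 m; N'_4 = 203·cos20.9° = 189.6; c'Δl = 14.45; W sinα = 72.4
Slice 5: Δl = 2.5/cos29.4° = 2.870 m; N'_5 = 296·cos29.4° = 257.9; c'Δl = 25.83; W sinα = 145.3
Slice 6: Δl = 2.1/cos40.0° = 2.741 m; N'_6 = 188·cos40.0° = 144.0; c'Δl = 24.67; W sinα = 120.8
Slice 7: Δl = 2.8/cos53.6° = 4.718 m; N'_7 = 118·cos53.6° = 70.0; c'Δl = 42.47; W sinα = 95.0
Σc'Δl = 164.8 kN/m; ΣN' = 1213.6 kN/m; ΣW sinα = 520.9 kN/m
Resisting = 164.8 + 1213.6·tan36.0° = 164.8 + 881.7 = 1046.5 kN/m
FS = 1046.5 / 520.9 = 2.009

FS = 2.01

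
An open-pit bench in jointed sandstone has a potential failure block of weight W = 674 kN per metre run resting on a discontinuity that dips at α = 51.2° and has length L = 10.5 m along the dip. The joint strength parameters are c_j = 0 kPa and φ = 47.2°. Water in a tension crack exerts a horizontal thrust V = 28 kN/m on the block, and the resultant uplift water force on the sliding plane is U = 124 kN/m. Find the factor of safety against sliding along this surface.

FS = 0.55

Resolving the block weight along and normal to the plane and applying the Mohr–Coulomb strength on the joint:
N' = W cosα − U − V sinα = 674·cos51.2° − 124 − 28·sin51.2° = 276.5 kN/m
Driving force T = W sinα + V cosα = 674·sin51.2° + 28·cos51.2° = 542.8 kN/m
Resisting force R = c_j·L + N'·tanφ = 0·10.5 + 276.5·tan47.2° = 0.0 + 298.6 = 298.6 kN/m
FS = R / T = 298.6 / 542.8 = 0.550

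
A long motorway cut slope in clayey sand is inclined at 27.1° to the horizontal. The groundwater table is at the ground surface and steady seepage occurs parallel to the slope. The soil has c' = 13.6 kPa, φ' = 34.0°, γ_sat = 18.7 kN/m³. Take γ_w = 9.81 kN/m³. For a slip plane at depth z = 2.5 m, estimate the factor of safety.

FS = 1.34

With seepage parallel to the slope and the water table at the surface, the effective normal stress on the slip plane uses the buoyant unit weight γ' = γ_sat − γ_w while the driving shear stress uses γ_sat:
FS = [c' + γ' z cos²β tanφ'] / [γ_sat z sinβ cosβ]
γ' = 18.7 − 9.81 = 8.89 kN/m³
Numerator = 13.6 + 8.89·2.5·cos²27.1°·tan34.0° = 13.6 + 8.89·2.5·0.7925·0.6745 = 25.480 kPa
Denominator = 18.7·2.5·sin27.1°·cos27.1° = 18.7·2.5·0.4555·0.8902 = 18.959 kPa
FS = 25.480 / 18.959 = 1.344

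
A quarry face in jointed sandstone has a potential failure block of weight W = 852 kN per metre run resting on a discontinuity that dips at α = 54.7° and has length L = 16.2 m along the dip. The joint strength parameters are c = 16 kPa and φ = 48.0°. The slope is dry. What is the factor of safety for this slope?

FS = 1.16

Resolving the block weight along and normal to the plane and applying the Mohr–Coulomb strength on the joint:
N' = W cosα = 852·cos54.7° = 492.3 kN/m
Driving force T = W sinα = 852·sin54.7° = 695.3 kN/m
Resisting force R = c·L + N'·tanφ = 16·16.2 + 492.3·tan48.0° = 259.2 + 546.8 = 806.0 kN/m
FS = R / T = 806.0 / 695.3 = 1.159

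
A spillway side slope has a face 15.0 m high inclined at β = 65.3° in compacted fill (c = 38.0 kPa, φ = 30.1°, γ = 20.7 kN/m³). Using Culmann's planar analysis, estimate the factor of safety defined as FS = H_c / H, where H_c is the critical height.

H_c = (4c/γ) · sinβ cosφ / [1 − cos(β − φ)]
    = (4·38.0/20.7) · sin65.3°·cos30.1° / [1 − cos35.2°]
    = 7.343 · 0.7860 / 0.1829 = 31.56 m
FS = H_c / H = 31.56 / 15.0 = 2.104

FS = 2.10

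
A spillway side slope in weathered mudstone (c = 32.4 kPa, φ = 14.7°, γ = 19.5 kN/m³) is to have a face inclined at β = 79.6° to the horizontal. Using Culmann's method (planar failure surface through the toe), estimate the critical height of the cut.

H_c = 10.98 m

Culmann's analysis gives the critical failure plane at α_cr = (β + φ)/2 = (79.6 + 14.7)/2 = 47.1°, and the critical height
H_c = (4c/γ) · sinβ cosφ / [1 − cos(β − φ)]
    = (4·32.4/19.5) · sin79.6°·cos14.7° / [1 − cos(64.9°)]
    = 6.646 · 0.9836·0.9673 / [1 − 0.4242]
    = 6.646 · 0.9514 / 0.5758
    = 10.98 m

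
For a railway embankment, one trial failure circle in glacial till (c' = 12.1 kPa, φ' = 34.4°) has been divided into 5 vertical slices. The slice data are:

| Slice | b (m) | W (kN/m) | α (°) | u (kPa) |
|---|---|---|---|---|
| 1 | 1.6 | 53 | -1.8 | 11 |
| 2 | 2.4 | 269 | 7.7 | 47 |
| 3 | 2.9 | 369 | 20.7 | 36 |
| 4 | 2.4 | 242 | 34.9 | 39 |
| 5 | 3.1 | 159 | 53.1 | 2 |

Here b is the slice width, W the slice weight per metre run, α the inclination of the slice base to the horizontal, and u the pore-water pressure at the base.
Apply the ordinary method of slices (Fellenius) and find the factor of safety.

FS = 1.37

Ordinary method of slices: FS = Σ[c'·Δl_i + (W_i cosα_i − u_i·Δl_i)·tanφ'] / Σ W_i sinα_i, with Δl_i = b_i / cosα_i.
Slice 1: Δl = 1.6/cos(-1.8°) = 1.601 m; N'_1 = 53·cos(-1.8°) − 11·1.601 = 35.4; c'Δl = 19.37; W sinα = -1.7
Slice 2: Δl = 2.4/cos7.7° = 2.422 m; N'_2 = 269·cos7.7° − 47·2.422 = 152.7; c'Δl = 29.30; W sinα = 36.0
Slice 3: Δl = 2.9/cos20.7° = 3.100 m; N'_3 = 369·cos20.7° − 36·3.100 = 233.6; c'Δl = 37.51; W sinα = 130.4
Slice 4: Δl = 2.4/cos34.9° = 2.926 m; N'_4 = 242·cos34.9° − 39·2.926 = 84.4; c'Δl = 35.41; W sinα = 138.5
Slice 5: Δl = 3.1/cos53.1° = 5.163 m; N'_5 = 159·cos53.1° − 2·5.163 = 85.1; c'Δl = 62.47; W sinα = 127.1
Σc'Δl = 184.1 kN/m; ΣN' = 591.2 kN/m; ΣW sinα = 430.4 kN/m
Resisting = 184.1 + 591.2·tan34.4° = 184.1 + 404.8 = 588.9 kN/m
FS = 588.9 / 430.4 = 1.368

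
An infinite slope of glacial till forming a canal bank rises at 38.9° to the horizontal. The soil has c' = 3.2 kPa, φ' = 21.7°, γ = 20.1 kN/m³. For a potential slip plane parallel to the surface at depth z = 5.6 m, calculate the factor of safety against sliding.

FS = 0.55

For an infinite slope with a slip plane parallel to the surface (no pore pressure): FS = [c' + γz cos²β tanφ'] / [γz sinβ cosβ].
γz = 20.1·5.6 = 112.56 kN/m²
Numerator = 3.2 + 112.56·cos²38.9°·tan21.7° = 3.2 + 112.56·0.6057·0.3979 = 30.329 kPa
Denominator = 112.56·sin38.9°·cos38.9° = 112.56·0.6280·0.7782 = 55.009 kPa
FS = 30.329 / 55.009 = 0.551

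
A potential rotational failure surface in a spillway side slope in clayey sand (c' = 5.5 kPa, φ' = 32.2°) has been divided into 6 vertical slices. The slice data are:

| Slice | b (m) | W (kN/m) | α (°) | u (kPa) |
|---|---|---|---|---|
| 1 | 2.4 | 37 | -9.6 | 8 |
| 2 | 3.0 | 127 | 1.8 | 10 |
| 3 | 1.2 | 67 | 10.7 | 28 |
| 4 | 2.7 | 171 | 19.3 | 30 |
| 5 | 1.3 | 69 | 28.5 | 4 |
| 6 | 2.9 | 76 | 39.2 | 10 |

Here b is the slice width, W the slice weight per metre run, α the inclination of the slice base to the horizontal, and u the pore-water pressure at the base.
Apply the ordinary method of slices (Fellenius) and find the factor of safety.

FS = 1.82

Ordinary method of slices: FS = Σ[c'·Δl_i + (W_i cosα_i − u_i·Δl_i)·tanφ'] / Σ W_i sinα_i, with Δl_i = b_i / cosα_i.
Slice 1: Δl = 2.4/cos(-9.6°) = 2.434 m; N'_1 = 37·cos(-9.6°) − 8·2.434 = 17.0; c'Δl = 13.39; W sinα = -6.2
Slice 2: Δl = 3.0/cos1.8° = 3.001 m; N'_2 = 127·cos1.8° − 10·3.001 = 96.9; c'Δl = 16.51; W sinα = 4.0
Slice 3: Δl = 1.2/cos10.7° = 1.221 m; N'_3 = 67·cos10.7° − 28·1.221 = 31.6; c'Δl = 6.72; W sinα = 12.4
Slice 4: Δl = 2.7/cos19.3° = 2.861 m; N'_4 = 171·cos19.3° − 30·2.861 = 75.6; c'Δl = 15.73; W sinα = 56.5
Slice 5: Δl = 1.3/cos28.5° = 1.479 m; N'_5 = 69·cos28.5° − 4·1.479 = 54.7; c'Δl = 8.14; W sinα = 32.9
Slice 6: Δl = 2.9/cos39.2° = 3.742 m; N'_6 = 76·cos39.2° − 10·3.742 = 21.5; c'Δl = 20.58; W sinα = 48.0
Σc'Δl = 81.1 kN/m; ΣN' = 297.3 kN/m; ΣW sinα = 147.7 kN/m
Resisting = 81.1 + 297.3·tan32.2° = 81.1 + 187.2 = 268.3 kN/m
FS = 268.3 / 147.7 = 1.816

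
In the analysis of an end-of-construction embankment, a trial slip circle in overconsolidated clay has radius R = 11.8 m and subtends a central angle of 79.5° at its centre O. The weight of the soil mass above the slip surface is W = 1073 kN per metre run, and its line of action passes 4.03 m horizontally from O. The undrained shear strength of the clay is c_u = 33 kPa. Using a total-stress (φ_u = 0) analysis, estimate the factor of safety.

FS = 1.47

Taking moments about the centre O, the resisting moment is provided by the undrained shear strength acting along the arc:
Arc length L_a = R·θ = 11.8·(79.5°·π/180) = 11.8·1.3875 = 16.37 m
M_R = c_u·L_a·R = 33·16.37·11.8 = 6375.6 kN·m/m
M_D = W·d = 1073·4.03 = 4324.2 kN·m/m
FS = M_R / M_D = 6375.6 / 4324.2 = 1.474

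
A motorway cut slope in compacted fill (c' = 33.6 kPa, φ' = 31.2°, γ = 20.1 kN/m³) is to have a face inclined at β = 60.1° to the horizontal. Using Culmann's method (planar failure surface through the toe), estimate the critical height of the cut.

Culmann's analysis gives the critical failure plane at α_cr = (β + φ')/2 = (60.1 + 31.2)/2 = 45.6°, and the critical height
H_c = (4c'/γ) · sinβ cosφ' / [1 − cos(β − φ')]
    = (4·33.6/20.1) · sin60.1°·cos31.2° / [1 − cos(28.9°)]
    = 6.687 · 0.8669·0.8554 / [1 − 0.8755]
    = 6.687 · 0.7415 / 0.1245
    = 39.81 m

H_c = 39.81 m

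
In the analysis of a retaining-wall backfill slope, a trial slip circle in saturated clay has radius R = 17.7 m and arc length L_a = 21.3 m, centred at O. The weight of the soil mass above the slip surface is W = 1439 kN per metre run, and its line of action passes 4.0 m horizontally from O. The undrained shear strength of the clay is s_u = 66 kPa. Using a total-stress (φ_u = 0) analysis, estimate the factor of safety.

Taking moments about the centre O, the resisting moment is provided by the undrained shear strength acting along the arc:
M_R = s_u·L_a·R = 66·21.30·17.7 = 24882.7 kN·m/m
M_D = W·d = 1439·4.0 = 5756.0 kN·m/m
FS = M_R / M_D = 24882.7 / 5756.0 = 4.323

FS = 4.32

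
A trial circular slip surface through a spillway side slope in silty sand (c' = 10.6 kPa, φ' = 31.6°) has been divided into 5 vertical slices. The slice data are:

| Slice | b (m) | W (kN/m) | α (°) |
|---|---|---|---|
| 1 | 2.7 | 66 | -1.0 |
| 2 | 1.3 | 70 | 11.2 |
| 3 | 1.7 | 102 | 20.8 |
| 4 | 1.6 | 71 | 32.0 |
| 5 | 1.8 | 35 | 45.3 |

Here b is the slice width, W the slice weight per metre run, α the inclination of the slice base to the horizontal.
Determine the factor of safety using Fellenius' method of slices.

FS = 2.72

Ordinary method of slices: FS = Σ[c'·Δl_i + (W_i cosα_i)·tanφ'] / Σ W_i sinα_i, with Δl_i = b_i / cosα_i.
Slice 1: Δl = 2.7/cos(-1.0°) = 2.700 m; N'_1 = 66·cos(-1.0°) = 66.0; c'Δl = 28.62; W sinα = -1.2
Slice 2: Δl = 1.3/cos11.2° = 1.325 m; N'_2 = 70·cos11.2° = 68.7; c'Δl = 14.05; W sinα = 13.6
Slice 3: Δl = 1.7/cos20.8° = 1.819 m; N'_3 = 102·cos20.8° = 95.4; c'Δl = 19.28; W sinα = 36.2
Slice 4: Δl = 1.6/cos32.0° = 1.887 m; N'_4 = 71·cos32.0° = 60.2; c'Δl = 20.00; W sinα = 37.6
Slice 5: Δl = 1.8/cos45.3° = 2.559 m; N'_5 = 35·cos45.3° = 24.6; c'Δl = 27.13; W sinα = 24.9
Σc'Δl = 109.1 kN/m; ΣN' = 314.8 kN/m; ΣW sinα = 111.2 kN/m
Resisting = 109.1 + 314.8·tan31.6° = 109.1 + 193.7 = 302.8 kN/m
FS = 302.8 / 111.2 = 2.723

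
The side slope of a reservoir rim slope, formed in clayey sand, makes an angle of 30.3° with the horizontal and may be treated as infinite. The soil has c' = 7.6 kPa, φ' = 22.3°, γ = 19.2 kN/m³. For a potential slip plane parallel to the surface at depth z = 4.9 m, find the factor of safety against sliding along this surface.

For an infinite slope with a slip plane parallel to the surface (no pore pressure): FS = [c' + γz cos²β tanφ'] / [γz sinβ cosβ].
γz = 19.2·4.9 = 94.08 kN/m²
Numerator = 7.6 + 94.08·cos²30.3°·tan22.3° = 7.6 + 94.08·0.7455·0.4101 = 36.363 kPa
Denominator = 94.08·sin30.3°·cos30.3° = 94.08·0.5045·0.8634 = 40.982 kPa
FS = 36.363 / 40.982 = 0.887

FS = 0.89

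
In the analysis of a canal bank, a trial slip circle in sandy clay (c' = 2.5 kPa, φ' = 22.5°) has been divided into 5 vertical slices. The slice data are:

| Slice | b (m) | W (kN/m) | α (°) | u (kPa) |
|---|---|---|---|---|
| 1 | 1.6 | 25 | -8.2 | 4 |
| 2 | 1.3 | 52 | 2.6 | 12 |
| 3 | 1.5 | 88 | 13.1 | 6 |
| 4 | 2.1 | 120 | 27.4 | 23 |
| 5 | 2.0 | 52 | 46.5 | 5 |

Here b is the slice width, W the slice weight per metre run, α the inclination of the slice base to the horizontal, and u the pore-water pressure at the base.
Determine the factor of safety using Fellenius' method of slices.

Ordinary method of slices: FS = Σ[c'·Δl_i + (W_i cosα_i − u_i·Δl_i)·tanφ'] / Σ W_i sinα_i, with Δl_i = b_i / cosα_i.
Slice 1: Δl = 1.6/cos(-8.2°) = 1.617 m; N'_1 = 25·cos(-8.2°) − 4·1.617 = 18.3; c'Δl = 4.04; W sinα = -3.6
Slice 2: Δl = 1.3/cos2.6° = 1.301 m; N'_2 = 52·cos2.6° − 12·1.301 = 36.3; c'Δl = 3.25; W sinα = 2.4
Slice 3: Δl = 1.5/cos13.1° = 1.540 m; N'_3 = 88·cos13.1° − 6·1.540 = 76.5; c'Δl = 3.85; W sinα = 19.9
Slice 4: Δl = 2.1/cos27.4° = 2.365 m; N'_4 = 120·cos27.4° − 23·2.365 = 52.1; c'Δl = 5.91; W sinα = 55.2
Slice 5: Δl = 2.0/cos46.5° = 2.905 m; N'_5 = 52·cos46.5° − 5·2.905 = 21.3; c'Δl = 7.26; W sinα = 37.7
Σc'Δl = 24.3 kN/m; ΣN' = 204.5 kN/m; ΣW sinα = 111.7 kN/m
Resisting = 24.3 + 204.5·tan22.5° = 24.3 + 84.7 = 109.0 kN/m
FS = 109.0 / 111.7 = 0.976

FS = 0.98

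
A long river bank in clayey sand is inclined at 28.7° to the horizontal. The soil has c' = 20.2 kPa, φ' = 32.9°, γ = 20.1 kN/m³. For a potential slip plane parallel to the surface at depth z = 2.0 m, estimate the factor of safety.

For an infinite slope with a slip plane parallel to the surface (no pore pressure): FS = [c' + γz cos²β tanφ'] / [γz sinβ cosβ].
γz = 20.1·2.0 = 40.20 kN/m²
Numerator = 20.2 + 40.20·cos²28.7°·tan32.9° = 20.2 + 40.20·0.7694·0.6469 = 40.209 kPa
Denominator = 40.20·sin28.7°·cos28.7° = 40.20·0.4802·0.8771 = 16.933 kPa
FS = 40.209 / 16.933 = 2.375

FS = 2.37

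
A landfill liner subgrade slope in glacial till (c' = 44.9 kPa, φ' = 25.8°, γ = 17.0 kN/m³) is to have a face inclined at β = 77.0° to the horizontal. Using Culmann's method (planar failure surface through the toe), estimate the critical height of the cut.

Culmann's analysis gives the critical failure plane at α_cr = (β + φ')/2 = (77.0 + 25.8)/2 = 51.4°, and the critical height
H_c = (4c'/γ) · sinβ cosφ' / [1 − cos(β − φ')]
    = (4·44.9/17.0) · sin77.0°·cos25.8° / [1 − cos(51.2°)]
    = 10.565 · 0.9744·0.9003 / [1 − 0.6266]
    = 10.565 · 0.8772 / 0.3734
    = 24.82 m

H_c = 24.82 m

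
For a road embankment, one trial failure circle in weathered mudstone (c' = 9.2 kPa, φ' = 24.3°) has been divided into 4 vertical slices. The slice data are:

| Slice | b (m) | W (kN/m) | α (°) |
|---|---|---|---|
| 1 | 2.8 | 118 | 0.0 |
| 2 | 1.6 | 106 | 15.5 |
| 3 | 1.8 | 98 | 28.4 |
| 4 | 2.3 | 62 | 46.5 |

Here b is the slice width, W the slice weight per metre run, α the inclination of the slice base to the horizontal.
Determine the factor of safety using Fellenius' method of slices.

FS = 2.07

Ordinary method of slices: FS = Σ[c'·Δl_i + (W_i cosα_i)·tanφ'] / Σ W_i sinα_i, with Δl_i = b_i / cosα_i.
Slice 1: Δl = 2.8/cos0.0° = 2.800 m; N'_1 = 118·cos0.0° = 118.0; c'Δl = 25.76; W sinα = 0.0
Slice 2: Δl = 1.6/cos15.5° = 1.660 m; N'_2 = 106·cos15.5° = 102.1; c'Δl = 15.28; W sinα = 28.3
Slice 3: Δl = 1.8/cos28.4° = 2.046 m; N'_3 = 98·cos28.4° = 86.2; c'Δl = 18.83; W sinα = 46.6
Slice 4: Δl = 2.3/cos46.5° = 3.341 m; N'_4 = 62·cos46.5° = 42.7; c'Δl = 30.74; W sinα = 45.0
Σc'Δl = 90.6 kN/m; ΣN' = 349.0 kN/m; ΣW sinα = 119.9 kN/m
Resisting = 90.6 + 349.0·tan24.3° = 90.6 + 157.6 = 248.2 kN/m
FS = 248.2 / 119.9 = 2.070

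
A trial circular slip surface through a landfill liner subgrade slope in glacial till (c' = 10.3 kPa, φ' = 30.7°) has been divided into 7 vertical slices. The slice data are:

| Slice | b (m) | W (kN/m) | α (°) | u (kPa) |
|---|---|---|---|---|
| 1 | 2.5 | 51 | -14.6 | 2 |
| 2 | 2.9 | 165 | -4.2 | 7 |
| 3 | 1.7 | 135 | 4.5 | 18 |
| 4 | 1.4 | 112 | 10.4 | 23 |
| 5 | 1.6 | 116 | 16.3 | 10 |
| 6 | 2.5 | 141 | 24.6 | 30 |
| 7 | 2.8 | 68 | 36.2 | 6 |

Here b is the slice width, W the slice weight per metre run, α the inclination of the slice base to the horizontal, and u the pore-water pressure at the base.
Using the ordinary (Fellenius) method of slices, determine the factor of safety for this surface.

FS = 3.59

Ordinary method of slices: FS = Σ[c'·Δl_i + (W_i cosα_i − u_i·Δl_i)·tanφ'] / Σ W_i sinα_i, with Δl_i = b_i / cosα_i.
Slice 1: Δl = 2.5/cos(-14.6°) = 2.583 m; N'_1 = 51·cos(-14.6°) − 2·2.583 = 44.2; c'Δl = 26.61; W sinα = -12.9
Slice 2: Δl = 2.9/cos(-4.2°) = 2.908 m; N'_2 = 165·cos(-4.2°) − 7·2.908 = 144.2; c'Δl = 29.95; W sinα = -12.1
Slice 3: Δl = 1.7/cos4.5° = 1.705 m; N'_3 = 135·cos4.5° − 18·1.705 = 103.9; c'Δl = 17.56; W sinα = 10.6
Slice 4: Δl = 1.4/cos10.4° = 1.423 m; N'_4 = 112·cos10.4° − 23·1.423 = 77.4; c'Δl = 14.66; W sinα = 20.2
Slice 5: Δl = 1.6/cos16.3° = 1.667 m; N'_5 = 116·cos16.3° − 10·1.667 = 94.7; c'Δl = 17.17; W sinα = 32.6
Slice 6: Δl = 2.5/cos24.6° = 2.750 m; N'_6 = 141·cos24.6° − 30·2.750 = 45.7; c'Δl = 28.32; W sinα = 58.7
Slice 7: Δl = 2.8/cos36.2° = 3.470 m; N'_7 = 68·cos36.2° − 6·3.470 = 34.1; c'Δl = 35.74; W sinα = 40.2
Σc'Δl = 170.0 kN/m; ΣN' = 544.1 kN/m; ΣW sinα = 137.3 kN/m
Resisting = 170.0 + 544.1·tan30.7° = 170.0 + 323.1 = 493.1 kN/m
FS = 493.1 / 137.3 = 3.592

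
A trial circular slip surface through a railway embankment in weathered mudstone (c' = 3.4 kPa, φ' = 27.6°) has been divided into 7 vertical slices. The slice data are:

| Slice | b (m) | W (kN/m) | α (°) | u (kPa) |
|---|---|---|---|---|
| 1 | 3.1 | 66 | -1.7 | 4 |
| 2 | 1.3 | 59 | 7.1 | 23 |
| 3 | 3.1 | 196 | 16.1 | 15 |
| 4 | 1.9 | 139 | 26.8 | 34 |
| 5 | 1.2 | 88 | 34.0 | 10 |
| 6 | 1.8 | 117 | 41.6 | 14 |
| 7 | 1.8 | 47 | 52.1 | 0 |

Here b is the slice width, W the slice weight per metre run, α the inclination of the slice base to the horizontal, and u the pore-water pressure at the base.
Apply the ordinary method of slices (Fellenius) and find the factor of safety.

FS = 0.95

Ordinary method of slices: FS = Σ[c'·Δl_i + (W_i cosα_i − u_i·Δl_i)·tanφ'] / Σ W_i sinα_i, with Δl_i = b_i / cosα_i.
Slice 1: Δl = 3.1/cos(-1.7°) = 3.101 m; N'_1 = 66·cos(-1.7°) − 4·3.101 = 53.6; c'Δl = 10.54; W sinα = -2.0
Slice 2: Δl = 1.3/cos7.1° = 1.310 m; N'_2 = 59·cos7.1° − 23·1.310 = 28.4; c'Δl = 4.45; W sinα = 7.3
Slice 3: Δl = 3.1/cos16.1° = 3.227 m; N'_3 = 196·cos16.1° − 15·3.227 = 139.9; c'Δl = 10.97; W sinα = 54.4
Slice 4: Δl = 1.9/cos26.8° = 2.129 m; N'_4 = 139·cos26.8° − 34·2.129 = 51.7; c'Δl = 7.24; W sinα = 62.7
Slice 5: Δl = 1.2/cos34.0° = 1.447 m; N'_5 = 88·cos34.0° − 10·1.447 = 58.5; c'Δl = 4.92; W sinα = 49.2
Slice 6: Δl = 1.8/cos41.6° = 2.407 m; N'_6 = 117·cos41.6° − 14·2.407 = 53.8; c'Δl = 8.18; W sinα = 77.7
Slice 7: Δl = 1.8/cos52.1° = 2.930 m; N'_7 = 47·cos52.1° − 0·2.930 = 28.9; c'Δl = 9.96; W sinα = 37.1
Σc'Δl = 56.3 kN/m; ΣN' = 414.7 kN/m; ΣW sinα = 286.3 kN/m
Resisting = 56.3 + 414.7·tan27.6° = 56.3 + 216.8 = 273.1 kN/m
FS = 273.1 / 286.3 = 0.954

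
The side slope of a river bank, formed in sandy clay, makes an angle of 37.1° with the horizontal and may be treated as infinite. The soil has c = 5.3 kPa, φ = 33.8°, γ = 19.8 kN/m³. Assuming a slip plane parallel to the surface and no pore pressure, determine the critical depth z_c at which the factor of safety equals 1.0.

Setting FS = 1.00 in FS = [c + γz cos²β tanφ] / [γz sinβ cosβ] and solving for z:
z = c / [γ cosβ (FS·sinβ − cosβ·tanφ)]
  = 5.3 / [19.8·cos37.1°·(1.00·sin37.1° − cos37.1°·tan33.8°)]
  = 5.3 / [19.8·0.7976·(1.00·0.6032 − 0.7976·0.6694)]
  = 5.3 / 1.0940 = 4.845 m

z_c = 4.84 m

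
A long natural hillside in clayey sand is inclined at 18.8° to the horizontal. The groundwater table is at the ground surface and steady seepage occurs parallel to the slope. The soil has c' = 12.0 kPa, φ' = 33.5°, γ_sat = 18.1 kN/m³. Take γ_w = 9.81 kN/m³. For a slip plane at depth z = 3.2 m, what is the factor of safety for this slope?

FS = 1.57

With seepage parallel to the slope and the water table at the surface, the effective normal stress on the slip plane uses the buoyant unit weight γ' = γ_sat − γ_w while the driving shear stress uses γ_sat:
FS = [c' + γ' z cos²β tanφ'] / [γ_sat z sinβ cosβ]
γ' = 18.1 − 9.81 = 8.29 kN/m³
Numerator = 12.0 + 8.29·3.2·cos²18.8°·tan33.5° = 12.0 + 8.29·3.2·0.8961·0.6619 = 27.735 kPa
Denominator = 18.1·3.2·sin18.8°·cos18.8° = 18.1·3.2·0.3223·0.9466 = 17.670 kPa
FS = 27.735 / 17.670 = 1.570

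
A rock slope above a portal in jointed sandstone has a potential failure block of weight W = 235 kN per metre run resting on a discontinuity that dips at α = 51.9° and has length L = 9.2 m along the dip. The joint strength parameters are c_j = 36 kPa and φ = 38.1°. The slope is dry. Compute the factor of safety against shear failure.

FS = 2.41

Resolving the block weight along and normal to the plane and applying the Mohr–Coulomb strength on the joint:
N' = W cosα = 235·cos51.9° = 145.0 kN/m
Driving force T = W sinα = 235·sin51.9° = 184.9 kN/m
Resisting force R = c_j·L + N'·tanφ = 36·9.2 + 145.0·tan38.1° = 331.2 + 113.7 = 444.9 kN/m
FS = R / T = 444.9 / 184.9 = 2.406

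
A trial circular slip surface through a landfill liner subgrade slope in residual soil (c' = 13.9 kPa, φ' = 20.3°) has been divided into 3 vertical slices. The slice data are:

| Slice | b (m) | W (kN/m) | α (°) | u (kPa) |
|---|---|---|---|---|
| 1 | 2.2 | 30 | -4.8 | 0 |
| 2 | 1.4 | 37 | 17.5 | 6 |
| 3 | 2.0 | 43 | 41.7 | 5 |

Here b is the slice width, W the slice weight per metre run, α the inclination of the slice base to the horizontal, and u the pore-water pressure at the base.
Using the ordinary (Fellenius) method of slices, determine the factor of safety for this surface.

Ordinary method of slices: FS = Σ[c'·Δl_i + (W_i cosα_i − u_i·Δl_i)·tanφ'] / Σ W_i sinα_i, with Δl_i = b_i / cosα_i.
Slice 1: Δl = 2.2/cos(-4.8°) = 2.208 m; N'_1 = 30·cos(-4.8°) − 0·2.208 = 29.9; c'Δl = 30.69; W sinα = -2.5
Slice 2: Δl = 1.4/cos17.5° = 1.468 m; N'_2 = 37·cos17.5° − 6·1.468 = 26.5; c'Δl = 20.40; W sinα = 11.1
Slice 3: Δl = 2.0/cos41.7° = 2.679 m; N'_3 = 43·cos41.7° − 5·2.679 = 18.7; c'Δl = 37.23; W sinα = 28.6
Σc'Δl = 88.3 kN/m; ΣN' = 75.1 kN/m; ΣW sinα = 37.2 kN/m
Resisting = 88.3 + 75.1·tan20.3° = 88.3 + 27.8 = 116.1 kN/m
FS = 116.1 / 37.2 = 3.119

FS = 3.12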